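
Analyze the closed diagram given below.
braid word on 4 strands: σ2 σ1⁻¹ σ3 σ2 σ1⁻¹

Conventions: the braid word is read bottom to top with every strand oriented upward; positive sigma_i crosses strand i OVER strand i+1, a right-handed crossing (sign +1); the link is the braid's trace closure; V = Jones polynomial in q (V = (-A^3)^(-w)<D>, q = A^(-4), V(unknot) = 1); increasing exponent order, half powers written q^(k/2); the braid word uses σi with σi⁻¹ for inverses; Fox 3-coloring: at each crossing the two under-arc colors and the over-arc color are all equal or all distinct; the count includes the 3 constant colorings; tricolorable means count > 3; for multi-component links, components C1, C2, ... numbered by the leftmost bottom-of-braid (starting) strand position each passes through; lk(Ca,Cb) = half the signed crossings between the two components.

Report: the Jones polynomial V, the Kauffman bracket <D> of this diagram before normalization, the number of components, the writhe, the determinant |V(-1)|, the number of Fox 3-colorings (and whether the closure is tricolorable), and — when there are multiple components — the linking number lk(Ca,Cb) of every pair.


Jones polynomial: V(q) = q^-2 - q^-1 + 1 - q + q^2
<D> = -A^-5 + A^-1 - A^3 + A^7 - A^11; writhe +1
components 1, writhe +1 (5 crossings)
3-colorings: 3 of 3^5, det 5 — not tricolorable
note: |V(-1)| = 5: so not tricolorable, since 3 does not divide 5


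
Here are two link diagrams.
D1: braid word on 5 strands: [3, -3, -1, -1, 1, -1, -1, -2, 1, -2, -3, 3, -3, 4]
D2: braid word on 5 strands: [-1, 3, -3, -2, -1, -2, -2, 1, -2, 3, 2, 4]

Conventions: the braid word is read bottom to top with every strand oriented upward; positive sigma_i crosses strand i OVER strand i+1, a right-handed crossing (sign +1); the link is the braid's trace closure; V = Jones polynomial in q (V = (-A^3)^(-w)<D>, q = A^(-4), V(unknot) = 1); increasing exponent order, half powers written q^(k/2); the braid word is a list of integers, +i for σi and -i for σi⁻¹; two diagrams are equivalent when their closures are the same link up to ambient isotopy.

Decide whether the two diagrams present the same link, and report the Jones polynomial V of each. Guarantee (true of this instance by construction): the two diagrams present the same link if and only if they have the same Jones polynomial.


equivalent: no
D1 (bracket A^-8 - A^-4 + 2 - A^4 + A^8 - A^12; 14 crossings at w = -4): V = -q^-6 + q^-5 - q^-4 + 2q^-3 - q^-2 + q^-1
D2 (bracket A^-2 + A^6 - A^10; 12 crossings at w = -2): V = -q^-4 + q^-3 + q^-1
key observation: 2 classes among 2 diagrams; unequal V(q) rules out equality


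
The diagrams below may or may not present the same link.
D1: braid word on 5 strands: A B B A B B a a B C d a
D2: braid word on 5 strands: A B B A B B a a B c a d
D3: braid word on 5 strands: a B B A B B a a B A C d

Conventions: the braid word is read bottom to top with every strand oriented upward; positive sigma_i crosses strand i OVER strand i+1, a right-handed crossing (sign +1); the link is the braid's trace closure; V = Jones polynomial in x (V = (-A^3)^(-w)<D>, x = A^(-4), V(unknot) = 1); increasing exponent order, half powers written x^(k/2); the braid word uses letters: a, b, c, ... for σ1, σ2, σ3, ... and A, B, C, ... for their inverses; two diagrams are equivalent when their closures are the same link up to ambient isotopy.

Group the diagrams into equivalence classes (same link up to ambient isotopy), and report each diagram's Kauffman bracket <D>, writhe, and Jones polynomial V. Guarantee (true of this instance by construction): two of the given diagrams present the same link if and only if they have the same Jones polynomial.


grouping into links: {D1, D2, D3}
V(D1) = -x^-6 + x^-5 - x^-4 + 2x^-3 - x^-2 + x^-1  (w -4, c 12, <D> = A^-8 - A^-4 + 2 - A^4 + A^8 - A^12)
V(D2) = -x^-6 + x^-5 - x^-4 + 2x^-3 - x^-2 + x^-1  (w -2, c 12, <D> = A^-2 - A^2 + 2A^6 - A^10 + A^14 - A^18)
D3 (bracket A^-8 - A^-4 + 2 - A^4 + A^8 - A^12; 12 crossings at w = -4): V = -x^-6 + x^-5 - x^-4 + 2x^-3 - x^-2 + x^-1
why: all 3 diagrams share one V(x), hence one class


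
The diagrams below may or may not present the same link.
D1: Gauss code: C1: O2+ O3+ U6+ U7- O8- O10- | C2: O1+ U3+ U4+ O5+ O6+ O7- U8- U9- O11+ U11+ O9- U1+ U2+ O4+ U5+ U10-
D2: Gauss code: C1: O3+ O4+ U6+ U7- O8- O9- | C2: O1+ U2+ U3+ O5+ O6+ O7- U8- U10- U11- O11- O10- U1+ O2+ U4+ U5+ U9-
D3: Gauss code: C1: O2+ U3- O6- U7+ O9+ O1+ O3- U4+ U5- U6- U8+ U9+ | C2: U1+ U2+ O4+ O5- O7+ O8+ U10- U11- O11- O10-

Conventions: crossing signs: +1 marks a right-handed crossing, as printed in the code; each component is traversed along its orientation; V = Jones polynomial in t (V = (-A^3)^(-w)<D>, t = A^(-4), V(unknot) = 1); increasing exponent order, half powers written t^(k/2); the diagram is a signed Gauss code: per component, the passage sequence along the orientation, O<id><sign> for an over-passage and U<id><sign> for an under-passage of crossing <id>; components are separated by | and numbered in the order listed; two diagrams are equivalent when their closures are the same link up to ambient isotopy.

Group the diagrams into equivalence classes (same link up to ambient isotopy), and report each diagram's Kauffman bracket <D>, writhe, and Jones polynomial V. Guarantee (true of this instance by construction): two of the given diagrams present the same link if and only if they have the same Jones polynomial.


equivalence classes: {D1, D2} | {D3}
D1 (bracket -A^-9 + A^-1 + A^3 + A^7; 11 crossings at w = +3): V = -t^(1/2) - t^(3/2) - t^(5/2) + t^(9/2)
V(D2) = -t^(1/2) - t^(3/2) - t^(5/2) + t^(9/2)  [11 crossings, <D> = -A^-15 + A^-7 + A^-3 + A, w = +1]
V(D3) = -t^(1/2) + t^(3/2) - t^(5/2) - t^(9/2)  (w +1, c 11, <D> = A^-15 + A^-7 - A^-3 + A)
observation: V(t) takes 2 values over 3 diagrams, fixing the grouping


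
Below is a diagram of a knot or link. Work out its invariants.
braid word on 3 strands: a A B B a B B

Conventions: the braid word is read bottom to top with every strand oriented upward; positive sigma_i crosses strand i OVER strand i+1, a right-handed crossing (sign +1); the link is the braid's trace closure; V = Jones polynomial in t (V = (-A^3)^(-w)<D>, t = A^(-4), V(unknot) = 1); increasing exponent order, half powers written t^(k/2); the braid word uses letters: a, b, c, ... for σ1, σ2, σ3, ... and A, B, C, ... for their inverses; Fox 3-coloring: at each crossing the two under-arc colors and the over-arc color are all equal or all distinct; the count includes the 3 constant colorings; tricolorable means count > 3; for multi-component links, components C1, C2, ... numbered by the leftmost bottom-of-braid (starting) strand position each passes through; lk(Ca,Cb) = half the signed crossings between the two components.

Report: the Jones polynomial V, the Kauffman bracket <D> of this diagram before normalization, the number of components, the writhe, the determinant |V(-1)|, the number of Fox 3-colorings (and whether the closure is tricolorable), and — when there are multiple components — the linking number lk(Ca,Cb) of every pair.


V = -t^(-11/2) + t^(-9/2) - t^(-7/2) - t^(-3/2)
<D> = A^-3 + A^5 - A^9 + A^13 (w = -3)
2 components over 7 crossings, w = -3
lk(C1,C2): -2
3 Fox colorings among 3^7, |V(-1)| = 4: not tricolorable
why: free reduction leaves σ2⁻¹ σ2⁻¹ σ1 σ2⁻¹ σ2⁻¹ of the original 7 letters


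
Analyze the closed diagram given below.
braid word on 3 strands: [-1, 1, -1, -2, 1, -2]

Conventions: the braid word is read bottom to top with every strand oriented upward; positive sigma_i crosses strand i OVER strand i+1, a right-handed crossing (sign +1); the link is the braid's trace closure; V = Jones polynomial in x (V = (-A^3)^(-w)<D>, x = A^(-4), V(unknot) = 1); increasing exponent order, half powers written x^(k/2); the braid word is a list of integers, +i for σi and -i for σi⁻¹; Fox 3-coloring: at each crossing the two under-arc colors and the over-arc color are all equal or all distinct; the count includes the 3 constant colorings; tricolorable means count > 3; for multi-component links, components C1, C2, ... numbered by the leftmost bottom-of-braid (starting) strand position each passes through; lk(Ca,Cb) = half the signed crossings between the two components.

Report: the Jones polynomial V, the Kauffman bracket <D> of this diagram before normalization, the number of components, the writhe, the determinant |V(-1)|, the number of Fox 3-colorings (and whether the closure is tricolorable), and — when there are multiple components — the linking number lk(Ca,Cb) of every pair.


V(x) = 1
bracket: A^-6, w = -2
1 component, writhe -2, over 6 crossings
det 1, colorings 3 of 3^6 — not tricolorable
observation: the word shrinks to σ1⁻¹ σ2⁻¹ σ1 σ2⁻¹ after cancelling


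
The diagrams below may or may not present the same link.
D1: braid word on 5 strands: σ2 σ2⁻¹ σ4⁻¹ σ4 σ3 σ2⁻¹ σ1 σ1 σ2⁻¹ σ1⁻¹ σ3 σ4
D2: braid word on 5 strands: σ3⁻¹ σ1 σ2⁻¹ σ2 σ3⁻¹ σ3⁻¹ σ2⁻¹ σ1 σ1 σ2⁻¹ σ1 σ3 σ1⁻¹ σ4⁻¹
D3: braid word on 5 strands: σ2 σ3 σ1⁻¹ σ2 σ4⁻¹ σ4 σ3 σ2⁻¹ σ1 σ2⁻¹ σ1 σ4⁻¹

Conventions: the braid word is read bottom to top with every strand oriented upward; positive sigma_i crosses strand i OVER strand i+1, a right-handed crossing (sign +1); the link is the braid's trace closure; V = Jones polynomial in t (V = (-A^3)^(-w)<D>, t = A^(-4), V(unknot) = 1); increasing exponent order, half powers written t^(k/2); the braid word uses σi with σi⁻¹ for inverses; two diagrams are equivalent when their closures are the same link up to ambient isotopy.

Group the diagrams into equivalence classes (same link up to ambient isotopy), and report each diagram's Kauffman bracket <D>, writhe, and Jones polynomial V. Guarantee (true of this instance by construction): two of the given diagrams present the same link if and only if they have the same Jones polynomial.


equivalence classes: {D1} | {D2} | {D3}
D1 (bracket A^-6 + A^-2 + A^2 + A^6; 12 crossings at w = +2): V = 1 + t + t^2 + t^3
D2 (bracket -A^-18 + 2A^-14 - 2A^-10 + 4A^-6 - 2A^-2 + 3A^2 - A^6 + A^10; 14 crossings at w = -2): V = t^-4 - t^-3 + 3t^-2 - 2t^-1 + 4 - 2t + 2t^2 - t^3
V(D3) = 2 + t^2 + t^4  (w +2, c 12, <D> = A^-10 + A^-2 + 2A^6)
observation: 3 values of V(t) split the 3 diagrams


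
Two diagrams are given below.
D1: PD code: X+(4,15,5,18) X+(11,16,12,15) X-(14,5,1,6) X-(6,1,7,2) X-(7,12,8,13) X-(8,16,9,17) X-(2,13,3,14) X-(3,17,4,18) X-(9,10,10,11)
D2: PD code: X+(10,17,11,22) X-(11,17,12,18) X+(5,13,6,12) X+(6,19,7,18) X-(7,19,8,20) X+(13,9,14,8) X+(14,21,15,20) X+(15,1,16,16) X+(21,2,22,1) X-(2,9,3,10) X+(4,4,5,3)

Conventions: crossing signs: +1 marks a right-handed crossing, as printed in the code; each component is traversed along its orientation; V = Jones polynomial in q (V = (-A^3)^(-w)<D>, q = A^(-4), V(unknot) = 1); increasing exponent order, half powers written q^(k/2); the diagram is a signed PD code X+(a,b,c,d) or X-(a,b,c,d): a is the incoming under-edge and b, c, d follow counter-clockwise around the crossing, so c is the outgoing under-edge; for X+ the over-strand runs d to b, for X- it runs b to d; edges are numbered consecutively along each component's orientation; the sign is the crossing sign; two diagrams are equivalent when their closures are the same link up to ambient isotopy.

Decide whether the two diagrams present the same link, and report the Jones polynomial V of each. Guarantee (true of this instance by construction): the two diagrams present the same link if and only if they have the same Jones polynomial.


equivalent: no
D1 (bracket A^-13 + A^-9 + A^-5 - A^3; 9 crossings at w = -5): V = q^(-9/2) - q^(-5/2) - q^(-3/2) - q^(-1/2)
V(D2) = -q^(1/2) - q^(5/2)  (w +5, c 11, <D> = A^5 + A^13)
key observation: V(q) takes 2 values over 2 diagrams, fixing the grouping


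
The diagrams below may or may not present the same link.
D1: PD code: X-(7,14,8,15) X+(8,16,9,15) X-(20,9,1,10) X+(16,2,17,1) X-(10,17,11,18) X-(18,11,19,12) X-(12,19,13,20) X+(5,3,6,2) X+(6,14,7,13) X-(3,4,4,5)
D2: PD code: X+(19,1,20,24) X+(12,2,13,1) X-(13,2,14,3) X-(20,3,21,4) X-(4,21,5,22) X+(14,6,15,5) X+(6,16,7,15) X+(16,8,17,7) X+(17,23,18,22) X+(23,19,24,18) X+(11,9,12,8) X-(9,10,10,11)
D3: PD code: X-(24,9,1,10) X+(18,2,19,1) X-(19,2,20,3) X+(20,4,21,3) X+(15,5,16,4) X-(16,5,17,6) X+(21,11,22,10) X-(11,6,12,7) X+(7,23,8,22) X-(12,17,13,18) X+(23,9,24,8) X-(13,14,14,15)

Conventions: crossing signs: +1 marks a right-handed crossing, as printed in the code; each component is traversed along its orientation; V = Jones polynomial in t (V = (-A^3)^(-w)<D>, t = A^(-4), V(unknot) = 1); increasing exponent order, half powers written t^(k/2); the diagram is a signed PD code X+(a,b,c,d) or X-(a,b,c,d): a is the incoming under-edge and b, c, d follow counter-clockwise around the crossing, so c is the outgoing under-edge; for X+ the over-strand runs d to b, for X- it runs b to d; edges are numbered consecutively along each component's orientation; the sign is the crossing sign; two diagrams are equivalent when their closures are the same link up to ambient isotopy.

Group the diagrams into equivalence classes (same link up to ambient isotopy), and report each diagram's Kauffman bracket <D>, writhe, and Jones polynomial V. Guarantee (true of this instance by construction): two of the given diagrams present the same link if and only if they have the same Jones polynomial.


equivalence classes: {D1} | {D2} | {D3}
D1 (bracket A^-10 - A^-6 + 2A^-2 - 2A^2 + 2A^6 - 2A^10 + A^14; 10 crossings at w = -2): V = t^-5 - 2t^-4 + 2t^-3 - 2t^-2 + 2t^-1 - 1 + t
V(D2) = t + t^3 - t^4  (w +4, c 12, <D> = -A^-4 + 1 + A^8)
D3 (bracket 1; 12 crossings at w = 0): V = 1
key observation: 3 values of V(t) split the 3 diagrams


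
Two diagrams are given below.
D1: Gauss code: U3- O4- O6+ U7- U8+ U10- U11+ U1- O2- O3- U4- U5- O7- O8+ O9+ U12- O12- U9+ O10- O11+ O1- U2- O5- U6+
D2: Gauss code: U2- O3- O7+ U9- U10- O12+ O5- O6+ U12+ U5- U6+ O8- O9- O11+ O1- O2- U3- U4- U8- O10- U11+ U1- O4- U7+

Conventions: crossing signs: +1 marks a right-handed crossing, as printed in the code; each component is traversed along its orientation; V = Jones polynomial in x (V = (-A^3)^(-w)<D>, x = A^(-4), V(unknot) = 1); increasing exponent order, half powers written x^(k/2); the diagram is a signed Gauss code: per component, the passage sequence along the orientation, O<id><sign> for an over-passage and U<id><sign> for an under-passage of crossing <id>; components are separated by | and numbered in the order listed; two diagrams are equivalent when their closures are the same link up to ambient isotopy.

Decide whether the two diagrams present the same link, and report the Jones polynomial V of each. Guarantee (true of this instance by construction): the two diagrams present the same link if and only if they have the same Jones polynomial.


equivalent: yes
V(D1) = -x^-6 + x^-5 - x^-4 + 2x^-3 - x^-2 + x^-1  (w -4, c 12, <D> = A^-8 - A^-4 + 2 - A^4 + A^8 - A^12)
D2 (bracket A^-8 - A^-4 + 2 - A^4 + A^8 - A^12; 12 crossings at w = -4): V = -x^-6 + x^-5 - x^-4 + 2x^-3 - x^-2 + x^-1
why: from 12 to 12 crossings by R-moves: one link, two diagrams


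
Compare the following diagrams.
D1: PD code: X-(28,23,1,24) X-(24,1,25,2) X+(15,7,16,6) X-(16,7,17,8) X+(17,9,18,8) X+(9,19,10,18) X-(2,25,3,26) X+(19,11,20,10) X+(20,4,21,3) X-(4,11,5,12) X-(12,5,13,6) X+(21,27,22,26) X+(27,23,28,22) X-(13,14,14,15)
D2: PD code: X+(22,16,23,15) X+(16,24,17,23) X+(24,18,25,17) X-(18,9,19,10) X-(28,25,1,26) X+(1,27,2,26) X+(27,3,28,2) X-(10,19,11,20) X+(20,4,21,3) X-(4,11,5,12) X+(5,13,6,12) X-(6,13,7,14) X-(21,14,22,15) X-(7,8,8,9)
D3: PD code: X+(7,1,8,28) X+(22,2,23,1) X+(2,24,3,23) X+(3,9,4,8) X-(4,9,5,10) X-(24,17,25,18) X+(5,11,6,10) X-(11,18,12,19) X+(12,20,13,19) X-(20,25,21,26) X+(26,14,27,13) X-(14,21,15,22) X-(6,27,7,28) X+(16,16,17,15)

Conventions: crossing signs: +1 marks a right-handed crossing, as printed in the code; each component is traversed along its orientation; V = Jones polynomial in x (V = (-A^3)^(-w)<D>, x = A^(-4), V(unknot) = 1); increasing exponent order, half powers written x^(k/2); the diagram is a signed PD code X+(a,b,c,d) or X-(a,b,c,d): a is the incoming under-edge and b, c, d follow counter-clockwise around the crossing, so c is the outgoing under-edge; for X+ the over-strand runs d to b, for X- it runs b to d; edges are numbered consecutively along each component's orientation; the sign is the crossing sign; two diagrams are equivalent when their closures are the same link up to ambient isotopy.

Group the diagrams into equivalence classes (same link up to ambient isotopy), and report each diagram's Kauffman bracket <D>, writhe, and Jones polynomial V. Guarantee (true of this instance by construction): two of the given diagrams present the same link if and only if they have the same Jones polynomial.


equivalence classes: {D1} | {D2, D3}
D1 (bracket 1; 14 crossings at w = 0): V = 1
D2 (bracket -A^-12 + 2A^-8 - 2A^-4 + 3 - 2A^4 + 2A^8 - A^12; 14 crossings at w = 0): V = -x^-3 + 2x^-2 - 2x^-1 + 3 - 2x + 2x^2 - x^3
D3 (bracket -A^-6 + 2A^-2 - 2A^2 + 3A^6 - 2A^10 + 2A^14 - A^18; 14 crossings at w = +2): V = -x^-3 + 2x^-2 - 2x^-1 + 3 - 2x + 2x^2 - x^3
key observation: 2 classes among 3 diagrams; unequal V(x) rules out equality


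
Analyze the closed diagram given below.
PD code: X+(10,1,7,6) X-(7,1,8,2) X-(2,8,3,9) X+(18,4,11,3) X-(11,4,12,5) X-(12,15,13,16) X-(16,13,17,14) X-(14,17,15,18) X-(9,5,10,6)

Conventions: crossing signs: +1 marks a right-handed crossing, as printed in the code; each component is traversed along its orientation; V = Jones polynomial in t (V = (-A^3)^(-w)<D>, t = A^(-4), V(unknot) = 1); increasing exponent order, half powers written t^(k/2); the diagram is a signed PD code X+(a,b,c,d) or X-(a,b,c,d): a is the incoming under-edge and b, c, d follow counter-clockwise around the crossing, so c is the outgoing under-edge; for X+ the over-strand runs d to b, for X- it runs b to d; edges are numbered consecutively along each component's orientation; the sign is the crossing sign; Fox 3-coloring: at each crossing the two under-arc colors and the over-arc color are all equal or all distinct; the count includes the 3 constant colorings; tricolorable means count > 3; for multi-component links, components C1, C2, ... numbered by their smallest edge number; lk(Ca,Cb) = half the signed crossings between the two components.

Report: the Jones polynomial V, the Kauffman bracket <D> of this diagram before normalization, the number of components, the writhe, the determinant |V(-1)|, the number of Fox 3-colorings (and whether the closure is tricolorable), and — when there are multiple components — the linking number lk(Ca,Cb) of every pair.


Jones polynomial: V(t) = -t^-7 + t^-4 + 2t^-3 + t^-2 + t^-1
<D> = -A^-11 - A^-7 - 2A^-3 - A + A^13; writhe -5
components 3, writhe -5 (9 crossings)
linking number lk(C1,C2) = -1
lk(C1,C3): 0
lk(C2,C3) = 0
3-colorings: 27 of 3^9, det 0 — tricolorable
note: the 3 component pairs carry total linking -1


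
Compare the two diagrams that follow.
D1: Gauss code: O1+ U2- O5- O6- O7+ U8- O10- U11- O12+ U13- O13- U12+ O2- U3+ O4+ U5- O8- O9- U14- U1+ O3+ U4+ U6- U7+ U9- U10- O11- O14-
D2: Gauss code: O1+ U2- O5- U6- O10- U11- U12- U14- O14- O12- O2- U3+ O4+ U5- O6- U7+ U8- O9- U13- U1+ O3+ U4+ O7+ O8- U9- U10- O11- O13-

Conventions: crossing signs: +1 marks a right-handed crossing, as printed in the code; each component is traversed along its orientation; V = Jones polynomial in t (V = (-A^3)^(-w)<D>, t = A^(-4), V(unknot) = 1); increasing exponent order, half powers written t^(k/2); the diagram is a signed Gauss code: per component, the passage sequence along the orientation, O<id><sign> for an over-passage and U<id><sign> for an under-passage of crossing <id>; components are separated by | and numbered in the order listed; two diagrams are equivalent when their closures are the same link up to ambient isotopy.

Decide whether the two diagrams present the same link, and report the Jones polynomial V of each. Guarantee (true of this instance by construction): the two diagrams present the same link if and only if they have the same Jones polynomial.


equivalent: yes
D1 (bracket A^-8 - A^-4 + 2 - A^4 + A^8 - A^12; 14 crossings at w = -4): V = -t^-6 + t^-5 - t^-4 + 2t^-3 - t^-2 + t^-1
V(D2) = -t^-6 + t^-5 - t^-4 + 2t^-3 - t^-2 + t^-1  [14 crossings, <D> = A^-14 - A^-10 + 2A^-6 - A^-2 + A^2 - A^6, w = -6]
observation: Reidemeister moves carry D1 (14 crossings) to D2 (14)


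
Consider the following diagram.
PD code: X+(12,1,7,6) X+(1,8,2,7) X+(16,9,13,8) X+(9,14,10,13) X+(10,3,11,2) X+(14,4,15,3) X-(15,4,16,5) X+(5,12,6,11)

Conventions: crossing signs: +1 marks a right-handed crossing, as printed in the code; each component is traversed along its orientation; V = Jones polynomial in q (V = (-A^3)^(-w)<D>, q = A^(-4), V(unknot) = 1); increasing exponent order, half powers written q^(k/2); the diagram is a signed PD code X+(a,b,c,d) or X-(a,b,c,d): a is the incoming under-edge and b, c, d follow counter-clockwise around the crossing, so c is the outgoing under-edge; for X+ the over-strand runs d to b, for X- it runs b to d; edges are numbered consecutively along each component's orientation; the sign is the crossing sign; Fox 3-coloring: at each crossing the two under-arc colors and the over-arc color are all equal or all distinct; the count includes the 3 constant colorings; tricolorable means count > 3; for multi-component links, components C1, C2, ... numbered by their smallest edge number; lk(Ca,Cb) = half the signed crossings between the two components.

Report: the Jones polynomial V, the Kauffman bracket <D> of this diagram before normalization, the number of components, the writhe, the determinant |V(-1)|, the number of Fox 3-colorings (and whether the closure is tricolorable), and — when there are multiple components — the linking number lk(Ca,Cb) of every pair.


Jones polynomial: V(q) = q^2 + 2q^4 - q^5 + 2q^6 - q^7 + q^8
<D> = A^-14 - A^-10 + 2A^-6 - A^-2 + 2A^2 + A^10; writhe +6
components 3, writhe +6 (8 crossings)
linking number lk(C1,C2) = +2
lk(C1,C3): 0
lk(C2,C3) = +1
3-colorings: 3 of 3^8, det 8 — not tricolorable
note: det 8 = |V(-1)|; not divisible by 3, so not tricolorable


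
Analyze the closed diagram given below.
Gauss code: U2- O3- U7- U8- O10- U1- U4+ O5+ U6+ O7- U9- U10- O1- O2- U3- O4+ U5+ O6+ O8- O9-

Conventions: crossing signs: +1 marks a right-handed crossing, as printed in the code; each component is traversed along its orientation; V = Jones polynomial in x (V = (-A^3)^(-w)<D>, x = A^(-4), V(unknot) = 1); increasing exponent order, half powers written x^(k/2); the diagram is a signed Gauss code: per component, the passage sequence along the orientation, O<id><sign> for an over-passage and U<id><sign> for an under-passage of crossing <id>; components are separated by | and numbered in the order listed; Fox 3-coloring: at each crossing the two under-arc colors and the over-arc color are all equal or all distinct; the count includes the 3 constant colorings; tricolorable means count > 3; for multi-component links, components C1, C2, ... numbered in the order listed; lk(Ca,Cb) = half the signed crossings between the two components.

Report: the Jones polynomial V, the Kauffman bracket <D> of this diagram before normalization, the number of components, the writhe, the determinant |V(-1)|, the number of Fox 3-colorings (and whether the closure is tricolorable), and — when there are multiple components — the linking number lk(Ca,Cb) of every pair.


V = x^-7 - 2x^-6 + 2x^-5 - 3x^-4 + 3x^-3 - 2x^-2 + 2x^-1
<D> = 2A^-8 - 2A^-4 + 3 - 3A^4 + 2A^8 - 2A^12 + A^16 (w = -4)
1 component over 10 crossings, w = -4
9 Fox colorings among 3^10, |V(-1)| = 15: tricolorable
why: w = -4 (over 10 crossings) is diagram-only; (-A^3)^(4) removes it from V


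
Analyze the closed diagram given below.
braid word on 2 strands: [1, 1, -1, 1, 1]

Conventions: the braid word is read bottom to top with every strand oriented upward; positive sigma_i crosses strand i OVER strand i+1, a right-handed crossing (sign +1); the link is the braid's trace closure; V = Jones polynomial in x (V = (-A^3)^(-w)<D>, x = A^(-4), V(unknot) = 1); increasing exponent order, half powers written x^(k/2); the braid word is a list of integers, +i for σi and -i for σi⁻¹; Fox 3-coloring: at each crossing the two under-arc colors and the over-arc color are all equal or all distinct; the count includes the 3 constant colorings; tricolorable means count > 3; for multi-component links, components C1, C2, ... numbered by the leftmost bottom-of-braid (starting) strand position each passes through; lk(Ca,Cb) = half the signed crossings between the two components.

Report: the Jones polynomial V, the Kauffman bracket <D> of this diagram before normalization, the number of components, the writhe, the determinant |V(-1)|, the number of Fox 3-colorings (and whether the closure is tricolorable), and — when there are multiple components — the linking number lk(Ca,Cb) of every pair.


Jones polynomial: V(x) = x + x^3 - x^4
<D> = A^-7 - A^-3 - A^5; writhe +3
components 1, writhe +3 (5 crossings)
3-colorings: 9 of 3^5, det 3 — tricolorable
note: the span of V is 3, forcing >= 3 crossings in any diagram


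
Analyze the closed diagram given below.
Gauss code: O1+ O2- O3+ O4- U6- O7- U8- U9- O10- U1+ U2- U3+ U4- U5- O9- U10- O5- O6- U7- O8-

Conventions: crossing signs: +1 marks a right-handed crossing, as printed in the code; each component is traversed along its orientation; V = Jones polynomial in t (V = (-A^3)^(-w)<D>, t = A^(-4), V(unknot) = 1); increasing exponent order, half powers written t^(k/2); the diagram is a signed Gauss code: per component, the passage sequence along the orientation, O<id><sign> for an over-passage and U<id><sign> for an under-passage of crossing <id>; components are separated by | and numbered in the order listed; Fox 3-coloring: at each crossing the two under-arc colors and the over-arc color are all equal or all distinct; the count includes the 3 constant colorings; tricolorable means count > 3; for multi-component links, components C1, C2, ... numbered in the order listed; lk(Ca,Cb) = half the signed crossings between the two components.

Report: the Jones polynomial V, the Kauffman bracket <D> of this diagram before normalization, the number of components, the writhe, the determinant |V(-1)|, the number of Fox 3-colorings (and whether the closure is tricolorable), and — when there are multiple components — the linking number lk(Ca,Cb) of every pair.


Jones polynomial: V(t) = t^-8 - 2t^-7 + t^-6 - 2t^-5 + 2t^-4 + t^-2
<D> = A^-10 + 2A^-2 - 2A^2 + A^6 - 2A^10 + A^14; writhe -6
components 1, writhe -6 (10 crossings)
3-colorings: 27 of 3^10, det 9 — tricolorable
note: w = -6 shifts under R1 moves; the (-A^3)^(6) factor cancels that in V


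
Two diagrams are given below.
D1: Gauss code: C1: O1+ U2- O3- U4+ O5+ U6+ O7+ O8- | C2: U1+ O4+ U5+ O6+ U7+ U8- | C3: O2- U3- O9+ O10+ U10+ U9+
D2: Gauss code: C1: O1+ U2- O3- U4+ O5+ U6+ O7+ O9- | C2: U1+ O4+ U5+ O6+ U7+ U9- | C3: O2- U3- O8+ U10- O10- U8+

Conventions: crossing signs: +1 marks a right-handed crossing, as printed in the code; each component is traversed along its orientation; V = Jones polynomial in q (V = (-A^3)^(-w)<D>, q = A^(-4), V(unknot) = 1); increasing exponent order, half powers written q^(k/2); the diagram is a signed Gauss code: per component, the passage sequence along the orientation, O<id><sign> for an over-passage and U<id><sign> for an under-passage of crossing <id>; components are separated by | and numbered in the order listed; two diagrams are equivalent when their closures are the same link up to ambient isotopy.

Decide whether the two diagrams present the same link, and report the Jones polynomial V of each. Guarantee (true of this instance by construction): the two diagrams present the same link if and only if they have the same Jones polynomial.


same link: yes
V(D1) = q^-1 + 2q - q^2 + 2q^3 - q^4 + q^5  [10 crossings, <D> = A^-8 - A^-4 + 2 - A^4 + 2A^8 + A^16, w = +4]
V(D2) = q^-1 + 2q - q^2 + 2q^3 - q^4 + q^5  (w +2, c 10, <D> = A^-14 - A^-10 + 2A^-6 - A^-2 + 2A^2 + A^10)
note: from 10 to 10 crossings by R-moves: one link, two diagrams


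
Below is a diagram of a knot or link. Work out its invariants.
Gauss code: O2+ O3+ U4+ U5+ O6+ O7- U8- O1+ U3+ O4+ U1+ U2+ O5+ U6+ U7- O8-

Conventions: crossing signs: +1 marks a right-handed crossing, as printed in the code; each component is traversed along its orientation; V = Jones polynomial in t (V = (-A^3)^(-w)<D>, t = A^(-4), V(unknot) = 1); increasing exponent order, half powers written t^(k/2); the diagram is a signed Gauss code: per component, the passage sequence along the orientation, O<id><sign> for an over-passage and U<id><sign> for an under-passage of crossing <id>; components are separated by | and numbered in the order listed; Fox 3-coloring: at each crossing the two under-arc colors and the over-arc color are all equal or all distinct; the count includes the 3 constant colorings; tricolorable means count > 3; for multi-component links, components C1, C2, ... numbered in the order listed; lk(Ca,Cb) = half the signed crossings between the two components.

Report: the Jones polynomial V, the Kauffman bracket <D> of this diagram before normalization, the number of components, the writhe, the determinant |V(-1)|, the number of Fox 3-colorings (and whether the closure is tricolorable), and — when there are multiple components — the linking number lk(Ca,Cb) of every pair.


V = t + t^3 - t^4
<D> = -A^-4 + 1 + A^8 (w = +4)
1 component over 8 crossings, w = +4
9 Fox colorings among 3^8, |V(-1)| = 3: tricolorable
why: |V(-1)| = 3: so tricolorable, since 3 divides 3


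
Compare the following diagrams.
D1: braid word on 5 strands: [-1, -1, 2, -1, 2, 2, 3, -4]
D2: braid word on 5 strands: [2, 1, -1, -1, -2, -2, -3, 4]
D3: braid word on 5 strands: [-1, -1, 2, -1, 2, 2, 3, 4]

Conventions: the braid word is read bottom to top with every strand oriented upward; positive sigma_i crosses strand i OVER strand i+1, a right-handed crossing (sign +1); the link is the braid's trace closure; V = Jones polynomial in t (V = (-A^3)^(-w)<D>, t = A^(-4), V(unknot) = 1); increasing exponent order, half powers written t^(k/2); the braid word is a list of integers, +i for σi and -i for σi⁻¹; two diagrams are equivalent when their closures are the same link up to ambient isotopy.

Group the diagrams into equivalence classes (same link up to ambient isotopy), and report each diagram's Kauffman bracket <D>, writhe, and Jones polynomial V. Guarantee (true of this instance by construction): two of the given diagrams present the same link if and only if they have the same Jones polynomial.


classes: {D1, D3} | {D2}
V(D1) = -t^-3 + 2t^-2 - 2t^-1 + 3 - 2t + 2t^2 - t^3  [8 crossings, <D> = -A^-12 + 2A^-8 - 2A^-4 + 3 - 2A^4 + 2A^8 - A^12, w = 0]
V(D2) = 1  [8 crossings, <D> = A^-6, w = -2]
D3 (bracket -A^-6 + 2A^-2 - 2A^2 + 3A^6 - 2A^10 + 2A^14 - A^18; 8 crossings at w = +2): V = -t^-3 + 2t^-2 - 2t^-1 + 3 - 2t + 2t^2 - t^3
note: V(t) takes 2 values over 3 diagrams, fixing the grouping


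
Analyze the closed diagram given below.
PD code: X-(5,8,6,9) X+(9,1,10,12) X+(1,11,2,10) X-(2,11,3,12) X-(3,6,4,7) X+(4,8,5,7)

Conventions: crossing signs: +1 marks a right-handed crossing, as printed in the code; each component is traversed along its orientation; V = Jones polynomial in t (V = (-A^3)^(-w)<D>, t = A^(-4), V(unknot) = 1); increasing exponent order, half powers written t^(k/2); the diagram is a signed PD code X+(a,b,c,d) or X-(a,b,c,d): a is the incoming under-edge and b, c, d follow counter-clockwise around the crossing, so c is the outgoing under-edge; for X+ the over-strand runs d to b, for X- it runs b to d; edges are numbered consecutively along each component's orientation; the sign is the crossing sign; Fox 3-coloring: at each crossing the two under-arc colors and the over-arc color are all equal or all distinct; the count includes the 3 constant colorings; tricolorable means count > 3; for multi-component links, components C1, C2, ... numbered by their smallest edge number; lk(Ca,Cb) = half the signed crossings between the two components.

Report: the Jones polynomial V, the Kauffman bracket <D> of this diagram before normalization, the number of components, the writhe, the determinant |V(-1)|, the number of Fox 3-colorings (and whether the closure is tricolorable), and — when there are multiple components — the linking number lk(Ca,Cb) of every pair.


V(t) = 1
bracket: 1, w = 0
1 component, writhe 0, over 6 crossings
det 1, colorings 3 of 3^6 — not tricolorable
observation: |V(-1)| = 1: so not tricolorable, since 3 does not divide 1


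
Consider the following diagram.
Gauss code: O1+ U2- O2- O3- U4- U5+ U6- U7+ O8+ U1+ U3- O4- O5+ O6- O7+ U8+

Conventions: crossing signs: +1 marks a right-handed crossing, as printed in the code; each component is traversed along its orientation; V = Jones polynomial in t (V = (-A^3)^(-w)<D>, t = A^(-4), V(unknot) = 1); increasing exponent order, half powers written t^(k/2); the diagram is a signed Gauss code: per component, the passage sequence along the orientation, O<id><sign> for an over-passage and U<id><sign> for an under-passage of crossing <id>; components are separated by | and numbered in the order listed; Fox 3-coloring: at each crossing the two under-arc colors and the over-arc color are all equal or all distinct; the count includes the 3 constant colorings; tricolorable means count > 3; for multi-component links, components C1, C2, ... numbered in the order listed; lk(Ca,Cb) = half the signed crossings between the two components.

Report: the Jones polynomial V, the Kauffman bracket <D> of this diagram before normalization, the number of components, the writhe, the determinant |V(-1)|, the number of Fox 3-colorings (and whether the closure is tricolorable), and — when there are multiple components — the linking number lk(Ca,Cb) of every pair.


V(t) = 1
bracket: 1, w = 0
1 component, writhe 0, over 8 crossings
det 1, colorings 3 of 3^8 — not tricolorable
observation: |V(-1)| = 1: so not tricolorable, since 3 does not divide 1


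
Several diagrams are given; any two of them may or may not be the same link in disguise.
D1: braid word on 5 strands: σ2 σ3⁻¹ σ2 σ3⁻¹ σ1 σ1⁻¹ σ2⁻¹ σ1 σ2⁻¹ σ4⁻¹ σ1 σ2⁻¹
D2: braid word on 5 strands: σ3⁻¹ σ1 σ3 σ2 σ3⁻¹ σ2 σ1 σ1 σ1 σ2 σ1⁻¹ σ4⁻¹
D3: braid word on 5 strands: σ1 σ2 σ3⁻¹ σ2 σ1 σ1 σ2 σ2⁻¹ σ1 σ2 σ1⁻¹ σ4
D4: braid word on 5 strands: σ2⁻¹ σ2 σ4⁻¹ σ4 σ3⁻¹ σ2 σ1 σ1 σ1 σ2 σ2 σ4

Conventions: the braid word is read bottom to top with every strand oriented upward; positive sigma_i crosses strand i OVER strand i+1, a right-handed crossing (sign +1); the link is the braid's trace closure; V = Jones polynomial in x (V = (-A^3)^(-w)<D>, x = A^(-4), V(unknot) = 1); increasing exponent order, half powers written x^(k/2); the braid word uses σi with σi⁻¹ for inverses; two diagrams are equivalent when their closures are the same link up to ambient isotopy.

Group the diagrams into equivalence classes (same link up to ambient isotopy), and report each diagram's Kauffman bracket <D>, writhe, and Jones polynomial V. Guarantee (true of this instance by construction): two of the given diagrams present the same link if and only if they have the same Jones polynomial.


classes: {D1} | {D2, D3, D4}
V(D1) = x^-4 - x^-3 + x^-2 - 2x^-1 + 2 - x + x^2  [12 crossings, <D> = A^-14 - A^-10 + 2A^-6 - 2A^-2 + A^2 - A^6 + A^10, w = -2]
V(D2) = x^2 + 2x^4 - 2x^5 + x^6 - 2x^7 + x^8  (w +4, c 12, <D> = A^-20 - 2A^-16 + A^-12 - 2A^-8 + 2A^-4 + A^4)
V(D3) = x^2 + 2x^4 - 2x^5 + x^6 - 2x^7 + x^8  [12 crossings, <D> = A^-14 - 2A^-10 + A^-6 - 2A^-2 + 2A^2 + A^10, w = +6]
V(D4) = x^2 + 2x^4 - 2x^5 + x^6 - 2x^7 + x^8  [12 crossings, <D> = A^-14 - 2A^-10 + A^-6 - 2A^-2 + 2A^2 + A^10, w = +6]
note: 2 classes among 4 diagrams; unequal V(x) rules out equality


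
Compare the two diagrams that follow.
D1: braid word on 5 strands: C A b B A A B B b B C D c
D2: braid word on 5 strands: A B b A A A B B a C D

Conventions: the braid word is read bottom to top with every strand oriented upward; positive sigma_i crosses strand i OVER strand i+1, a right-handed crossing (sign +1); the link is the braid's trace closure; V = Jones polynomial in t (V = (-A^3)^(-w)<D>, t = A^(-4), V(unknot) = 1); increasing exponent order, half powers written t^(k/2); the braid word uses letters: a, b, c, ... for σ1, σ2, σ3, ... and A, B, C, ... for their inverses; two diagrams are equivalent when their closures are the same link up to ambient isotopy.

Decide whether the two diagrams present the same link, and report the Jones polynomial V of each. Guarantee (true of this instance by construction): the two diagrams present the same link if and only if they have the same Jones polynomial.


equivalent: yes
D1 (bracket A^-15 + 2A^-7 - A^-3 + A - A^5; 13 crossings at w = -7): V = t^(-13/2) - t^(-11/2) + t^(-9/2) - 2t^(-7/2) - t^(-3/2)
D2 (bracket A^-15 + 2A^-7 - A^-3 + A - A^5; 11 crossings at w = -7): V = t^(-13/2) - t^(-11/2) + t^(-9/2) - 2t^(-7/2) - t^(-3/2)
key observation: Markov moves rewrite D1 (13 crossings) into D2 (11)


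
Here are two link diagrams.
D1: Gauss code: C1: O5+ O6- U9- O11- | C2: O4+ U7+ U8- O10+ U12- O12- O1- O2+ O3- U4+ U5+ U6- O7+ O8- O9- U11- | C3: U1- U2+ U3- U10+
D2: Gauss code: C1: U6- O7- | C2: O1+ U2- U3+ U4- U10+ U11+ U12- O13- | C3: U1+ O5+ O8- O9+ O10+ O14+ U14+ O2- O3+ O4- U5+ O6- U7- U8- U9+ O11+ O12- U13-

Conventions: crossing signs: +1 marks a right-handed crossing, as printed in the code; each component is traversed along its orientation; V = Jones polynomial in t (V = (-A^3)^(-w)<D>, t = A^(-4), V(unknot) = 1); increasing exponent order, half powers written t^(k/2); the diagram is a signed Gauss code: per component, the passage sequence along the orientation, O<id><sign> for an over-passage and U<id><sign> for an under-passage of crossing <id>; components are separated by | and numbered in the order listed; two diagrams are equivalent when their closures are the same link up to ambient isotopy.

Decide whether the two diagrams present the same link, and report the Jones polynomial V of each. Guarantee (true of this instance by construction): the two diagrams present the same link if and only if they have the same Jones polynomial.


equivalent: yes
D1 (bracket A^-6 + A^-2 + A^2 + A^6; 12 crossings at w = -2): V = t^-3 + t^-2 + t^-1 + 1
D2 (bracket 1 + A^4 + A^8 + A^12; 14 crossings at w = 0): V = t^-3 + t^-2 + t^-1 + 1
key observation: all 2 diagrams share one V(t), hence one class


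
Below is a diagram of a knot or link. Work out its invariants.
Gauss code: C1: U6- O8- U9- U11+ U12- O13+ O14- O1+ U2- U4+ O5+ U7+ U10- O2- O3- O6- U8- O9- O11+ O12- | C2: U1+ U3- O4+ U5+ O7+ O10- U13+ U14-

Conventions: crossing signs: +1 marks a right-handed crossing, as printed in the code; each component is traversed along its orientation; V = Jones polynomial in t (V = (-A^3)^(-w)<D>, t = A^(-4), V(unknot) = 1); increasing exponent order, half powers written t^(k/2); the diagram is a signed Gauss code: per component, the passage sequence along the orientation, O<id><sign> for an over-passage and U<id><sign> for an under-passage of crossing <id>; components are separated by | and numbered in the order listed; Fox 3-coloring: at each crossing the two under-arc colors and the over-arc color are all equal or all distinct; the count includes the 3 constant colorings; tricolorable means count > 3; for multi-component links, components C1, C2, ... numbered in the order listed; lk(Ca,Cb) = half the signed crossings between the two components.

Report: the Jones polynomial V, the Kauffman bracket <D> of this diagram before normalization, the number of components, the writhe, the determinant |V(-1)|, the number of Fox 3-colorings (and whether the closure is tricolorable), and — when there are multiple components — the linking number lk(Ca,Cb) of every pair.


V = t^(-7/2) - t^(-5/2) + t^(-3/2) - 2t^(-1/2) - t^(3/2)
<D> = -A^-12 - 2A^-4 + 1 - A^4 + A^8 (w = -2)
2 components over 14 crossings, w = -2
lk(C1,C2): +1
9 Fox colorings among 3^14, |V(-1)| = 6: tricolorable
why: span 5 respects span(V) <= c + mu - 1 = 15 for this 2-component diagram
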